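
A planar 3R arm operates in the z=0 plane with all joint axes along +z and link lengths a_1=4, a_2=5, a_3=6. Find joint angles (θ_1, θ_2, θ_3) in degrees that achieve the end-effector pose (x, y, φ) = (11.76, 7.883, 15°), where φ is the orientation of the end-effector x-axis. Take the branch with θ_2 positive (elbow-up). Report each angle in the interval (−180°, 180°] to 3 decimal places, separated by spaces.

wrist centre = target − a_3·(cos φ, sin φ) = (5.9644, 6.3301)
cos θ_2 = (75.6446−4²−5²)/(2·4·5) = 0.8661; θ_2 = 29.9898° (elbow-up)
β = atan2(6.3301,5.9644) = 46.7035°; ψ = atan2(2.4992,8.3306) = 16.6996°
θ_1 = β − ψ = 30.0039°
θ_3 = φ − θ_1 − θ_2 = -44.9937° (wrapped to (-180°,180°])

30.004 29.990 -44.994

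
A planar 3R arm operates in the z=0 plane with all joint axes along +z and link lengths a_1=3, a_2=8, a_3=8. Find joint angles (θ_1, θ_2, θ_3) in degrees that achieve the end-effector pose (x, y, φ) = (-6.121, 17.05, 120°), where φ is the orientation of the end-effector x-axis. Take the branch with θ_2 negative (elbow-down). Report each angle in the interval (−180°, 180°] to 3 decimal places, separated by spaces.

134.987 -44.986 29.999

wrist centre = target − a_3·(cos φ, sin φ) = (-2.1210, 10.1218)
cos θ_2 = (106.9494−3²−8²)/(2·3·8) = 0.7073; θ_2 = -44.9860° (elbow-down)
β = atan2(10.1218,-2.1210) = 101.8350°; ψ = atan2(-5.6555,8.6582) = -33.1522°
θ_1 = β − ψ = 134.9871°
θ_3 = φ − θ_1 − θ_2 = 29.9989° (wrapped to (-180°,180°])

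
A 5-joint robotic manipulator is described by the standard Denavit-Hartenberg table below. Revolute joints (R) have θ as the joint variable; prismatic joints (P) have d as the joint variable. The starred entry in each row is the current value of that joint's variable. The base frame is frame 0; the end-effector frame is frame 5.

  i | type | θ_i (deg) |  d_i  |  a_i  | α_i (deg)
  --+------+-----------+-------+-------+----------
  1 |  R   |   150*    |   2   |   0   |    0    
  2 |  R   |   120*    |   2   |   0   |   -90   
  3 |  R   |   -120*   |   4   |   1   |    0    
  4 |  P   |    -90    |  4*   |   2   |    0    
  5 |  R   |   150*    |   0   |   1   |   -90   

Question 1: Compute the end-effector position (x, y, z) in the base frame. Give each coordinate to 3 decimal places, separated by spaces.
after link 1: o_1 = (0.0000, 0.0000, 2.0000)
after link 2: o_2 = (0.0000, 0.0000, 4.0000)
after link 3: o_3 = (4.0000, 0.5000, 4.8660)
after link 4: o_4 = (8.0000, 2.2321, 3.8660)
after link 5: o_5 = (8.0000, 1.7321, 4.7321)

8.000 1.732 4.732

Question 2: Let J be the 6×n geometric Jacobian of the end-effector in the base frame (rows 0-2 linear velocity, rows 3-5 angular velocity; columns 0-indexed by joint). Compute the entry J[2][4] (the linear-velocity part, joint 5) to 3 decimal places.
-0.500

axis z_4 = (1.0000,-0.0000,0.0000); lever o_n−o_4 = (0.0000,-0.5000,0.8660)
cross product → J_v[:, 4] = (-0.0000,-0.8660,-0.5000)
J_ω[:, 4] = z_4
entry J[2][4] = -0.5000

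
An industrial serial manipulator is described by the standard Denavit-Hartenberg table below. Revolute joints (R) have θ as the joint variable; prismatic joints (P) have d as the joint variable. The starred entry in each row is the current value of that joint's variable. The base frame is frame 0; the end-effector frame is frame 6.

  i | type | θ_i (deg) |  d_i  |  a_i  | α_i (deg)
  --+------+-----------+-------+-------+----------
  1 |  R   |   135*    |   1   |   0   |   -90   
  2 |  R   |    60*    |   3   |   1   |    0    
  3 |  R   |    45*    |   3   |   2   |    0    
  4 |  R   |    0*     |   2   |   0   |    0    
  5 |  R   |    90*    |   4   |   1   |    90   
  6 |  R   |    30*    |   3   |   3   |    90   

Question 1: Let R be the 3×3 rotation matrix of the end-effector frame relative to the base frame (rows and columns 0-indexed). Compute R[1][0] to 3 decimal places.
-0.945

End-effector x-axis (col 0 of R) = (0.2380,-0.9451,0.2241)
R[1][0] = -0.9451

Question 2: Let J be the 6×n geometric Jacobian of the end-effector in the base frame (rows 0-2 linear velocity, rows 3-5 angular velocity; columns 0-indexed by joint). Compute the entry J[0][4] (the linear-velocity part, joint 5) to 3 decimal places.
axis z_4 = (-0.7071,-0.7071,0.0000); lever o_n−o_4 = (-0.8825,-6.8957,-1.9665)
cross product → J_v[:, 4] = (1.3905,-1.3905,4.2519)
J_ω[:, 4] = z_4
entry J[0][4] = 1.3905

1.391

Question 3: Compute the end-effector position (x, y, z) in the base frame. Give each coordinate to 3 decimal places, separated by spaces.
-6.527 -12.565 -3.764

after link 1: o_1 = (0.0000, 0.0000, 1.0000)
after link 2: o_2 = (-2.4749, -1.7678, 0.1340)
after link 3: o_3 = (-4.2302, -4.2551, -1.7979)
after link 4: o_4 = (-5.6444, -5.6693, -1.7979)
after link 5: o_5 = (-7.7898, -9.1808, -1.5391)
after link 6: o_6 = (-6.5269, -12.5650, -3.7644)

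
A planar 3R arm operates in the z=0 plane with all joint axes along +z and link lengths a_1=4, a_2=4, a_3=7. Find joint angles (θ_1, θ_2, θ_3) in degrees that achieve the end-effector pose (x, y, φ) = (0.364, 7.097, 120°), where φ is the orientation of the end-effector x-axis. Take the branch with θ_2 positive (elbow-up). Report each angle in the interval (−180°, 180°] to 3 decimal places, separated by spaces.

wrist centre = target − a_3·(cos φ, sin φ) = (3.8640, 1.0348)
cos θ_2 = (16.0014−4²−4²)/(2·4·4) = -0.5000; θ_2 = 119.9972° (elbow-up)
β = atan2(1.0348,3.8640) = 14.9926°; ψ = atan2(3.4642,2.0002) = 59.9986°
θ_1 = β − ψ = -45.0060°
θ_3 = φ − θ_1 − θ_2 = 45.0088° (wrapped to (-180°,180°])

-45.006 119.997 45.009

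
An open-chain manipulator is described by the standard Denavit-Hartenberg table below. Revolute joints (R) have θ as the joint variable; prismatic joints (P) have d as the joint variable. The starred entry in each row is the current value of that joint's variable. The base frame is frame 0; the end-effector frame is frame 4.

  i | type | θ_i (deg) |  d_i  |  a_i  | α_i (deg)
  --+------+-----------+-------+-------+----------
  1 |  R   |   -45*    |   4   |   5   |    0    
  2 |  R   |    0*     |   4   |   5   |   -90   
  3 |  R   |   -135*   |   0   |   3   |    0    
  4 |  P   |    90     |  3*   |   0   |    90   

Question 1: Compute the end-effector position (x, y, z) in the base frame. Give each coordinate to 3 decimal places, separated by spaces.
7.692 -3.450 10.121

after link 1: o_1 = (3.5355, -3.5355, 4.0000)
after link 2: o_2 = (7.0711, -7.0711, 8.0000)
after link 3: o_3 = (5.5711, -5.5711, 10.1213)
after link 4: o_4 = (7.6924, -3.4497, 10.1213)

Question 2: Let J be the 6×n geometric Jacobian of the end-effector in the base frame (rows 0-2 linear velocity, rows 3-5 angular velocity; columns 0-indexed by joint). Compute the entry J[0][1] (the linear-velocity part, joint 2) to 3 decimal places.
axis z_1 = (0.0000,0.0000,1.0000); lever o_n−o_1 = (4.1569,0.0858,6.1213)
cross product → J_v[:, 1] = (-0.0858,4.1569,0.0000)
J_ω[:, 1] = z_1
entry J[0][1] = -0.0858

-0.086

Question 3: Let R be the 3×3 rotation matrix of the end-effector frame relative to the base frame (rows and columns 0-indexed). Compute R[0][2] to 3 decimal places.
-0.500

End-effector z-axis (col 2 of R) = (-0.5000,0.5000,0.7071)
R[0][2] = -0.5000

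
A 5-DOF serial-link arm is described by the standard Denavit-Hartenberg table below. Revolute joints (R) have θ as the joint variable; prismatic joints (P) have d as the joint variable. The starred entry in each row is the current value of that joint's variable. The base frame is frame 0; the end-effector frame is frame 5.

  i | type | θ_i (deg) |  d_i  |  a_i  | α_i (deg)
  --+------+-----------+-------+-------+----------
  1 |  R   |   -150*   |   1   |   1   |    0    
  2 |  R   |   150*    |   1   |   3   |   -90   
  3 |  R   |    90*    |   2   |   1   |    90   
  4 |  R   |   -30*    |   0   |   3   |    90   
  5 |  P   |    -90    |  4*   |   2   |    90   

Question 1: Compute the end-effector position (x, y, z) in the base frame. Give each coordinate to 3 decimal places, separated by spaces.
0.134 -3.464 0.402

after link 1: o_1 = (-0.8660, -0.5000, 1.0000)
after link 2: o_2 = (2.1340, -0.5000, 2.0000)
after link 3: o_3 = (2.1340, 1.5000, 1.0000)
after link 4: o_4 = (2.1340, 0.0000, -1.5981)
after link 5: o_5 = (0.1340, -3.4641, 0.4019)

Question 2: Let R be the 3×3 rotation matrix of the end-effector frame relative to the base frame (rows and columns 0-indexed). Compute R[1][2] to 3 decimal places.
End-effector z-axis (col 2 of R) = (-0.0000,0.5000,0.8660)
R[1][2] = 0.5000

0.500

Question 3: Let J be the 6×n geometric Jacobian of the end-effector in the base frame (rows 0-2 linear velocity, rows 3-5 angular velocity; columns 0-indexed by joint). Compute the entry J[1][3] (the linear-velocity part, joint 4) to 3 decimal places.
axis z_3 = (1.0000,0.0000,0.0000); lever o_n−o_3 = (-2.0000,-4.9641,-0.5981)
cross product → J_v[:, 3] = (0.0000,0.5981,-4.9641)
J_ω[:, 3] = z_3
entry J[1][3] = 0.5981

0.598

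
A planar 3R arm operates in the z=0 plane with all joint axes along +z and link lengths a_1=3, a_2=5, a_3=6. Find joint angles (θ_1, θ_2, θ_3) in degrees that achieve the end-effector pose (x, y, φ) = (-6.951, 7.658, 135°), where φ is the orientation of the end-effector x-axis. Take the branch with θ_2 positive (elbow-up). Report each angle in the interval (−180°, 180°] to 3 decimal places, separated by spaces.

wrist centre = target − a_3·(cos φ, sin φ) = (-2.7084, 3.4154)
cos θ_2 = (18.9999−3²−5²)/(2·3·5) = -0.5000; θ_2 = 120.0002° (elbow-up)
β = atan2(3.4154,-2.7084) = 128.4142°; ψ = atan2(4.3301,0.5000) = 83.4134°
θ_1 = β − ψ = 45.0008°
θ_3 = φ − θ_1 − θ_2 = -30.0010° (wrapped to (-180°,180°])

45.001 120.000 -30.001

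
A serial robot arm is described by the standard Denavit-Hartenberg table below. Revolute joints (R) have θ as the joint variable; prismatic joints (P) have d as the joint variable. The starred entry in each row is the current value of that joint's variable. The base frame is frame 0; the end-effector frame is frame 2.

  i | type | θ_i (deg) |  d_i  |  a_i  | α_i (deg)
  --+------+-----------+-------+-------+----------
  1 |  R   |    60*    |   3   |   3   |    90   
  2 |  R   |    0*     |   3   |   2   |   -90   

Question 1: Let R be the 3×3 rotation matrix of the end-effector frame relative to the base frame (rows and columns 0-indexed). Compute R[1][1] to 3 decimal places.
End-effector y-axis (col 1 of R) = (-0.8660,0.5000,0.0000)
R[1][1] = 0.5000

0.500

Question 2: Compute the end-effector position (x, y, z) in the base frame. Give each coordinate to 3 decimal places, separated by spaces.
after link 1: o_1 = (1.5000, 2.5981, 3.0000)
after link 2: o_2 = (5.0981, 2.8301, 3.0000)

5.098 2.830 3.000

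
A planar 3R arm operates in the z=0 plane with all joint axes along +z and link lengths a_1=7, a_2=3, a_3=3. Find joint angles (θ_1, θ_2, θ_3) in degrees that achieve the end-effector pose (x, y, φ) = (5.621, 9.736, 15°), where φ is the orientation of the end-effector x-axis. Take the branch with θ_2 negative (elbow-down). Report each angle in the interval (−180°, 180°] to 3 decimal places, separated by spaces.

wrist centre = target − a_3·(cos φ, sin φ) = (2.7232, 8.9595)
cos θ_2 = (87.6893−7²−3²)/(2·7·3) = 0.7069; θ_2 = -45.0176° (elbow-down)
β = atan2(8.9595,2.7232) = 73.0935°; ψ = atan2(-2.1220,9.1207) = -13.0972°
θ_1 = β − ψ = 86.1907°
θ_3 = φ − θ_1 − θ_2 = -26.1731° (wrapped to (-180°,180°])

86.191 -45.018 -26.173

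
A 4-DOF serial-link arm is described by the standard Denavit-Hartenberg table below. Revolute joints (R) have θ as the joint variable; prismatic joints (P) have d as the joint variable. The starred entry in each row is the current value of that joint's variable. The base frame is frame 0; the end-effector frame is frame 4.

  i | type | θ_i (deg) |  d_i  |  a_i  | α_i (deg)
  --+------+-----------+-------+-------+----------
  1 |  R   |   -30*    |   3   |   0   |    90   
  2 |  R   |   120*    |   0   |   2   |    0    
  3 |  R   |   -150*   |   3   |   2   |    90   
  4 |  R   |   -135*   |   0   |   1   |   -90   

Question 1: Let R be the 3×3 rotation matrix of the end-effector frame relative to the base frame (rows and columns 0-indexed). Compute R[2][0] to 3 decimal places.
End-effector x-axis (col 0 of R) = (-0.1768,0.9186,0.3536)
R[2][0] = 0.3536

0.354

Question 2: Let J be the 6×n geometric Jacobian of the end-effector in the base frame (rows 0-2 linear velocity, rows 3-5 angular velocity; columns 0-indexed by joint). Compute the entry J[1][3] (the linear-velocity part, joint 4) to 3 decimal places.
axis z_3 = (-0.4330,0.2500,-0.8660); lever o_n−o_3 = (-0.1768,0.9186,0.3536)
cross product → J_v[:, 3] = (0.8839,0.3062,-0.3536)
J_ω[:, 3] = z_3
entry J[1][3] = 0.3062

0.306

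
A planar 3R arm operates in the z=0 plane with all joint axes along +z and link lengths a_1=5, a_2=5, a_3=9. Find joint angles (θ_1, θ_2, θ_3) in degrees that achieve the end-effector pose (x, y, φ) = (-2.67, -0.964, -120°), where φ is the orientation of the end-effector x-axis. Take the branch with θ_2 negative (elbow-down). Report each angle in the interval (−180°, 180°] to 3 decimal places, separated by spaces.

wrist centre = target − a_3·(cos φ, sin φ) = (1.8300, 6.8302)
cos θ_2 = (50.0009−5²−5²)/(2·5·5) = 0.0000; θ_2 = -89.9989° (elbow-down)
β = atan2(6.8302,1.8300) = 75.0012°; ψ = atan2(-5.0000,5.0001) = -44.9995°
θ_1 = β − ψ = 120.0007°
θ_3 = φ − θ_1 − θ_2 = -150.0017° (wrapped to (-180°,180°])

120.001 -89.999 -150.002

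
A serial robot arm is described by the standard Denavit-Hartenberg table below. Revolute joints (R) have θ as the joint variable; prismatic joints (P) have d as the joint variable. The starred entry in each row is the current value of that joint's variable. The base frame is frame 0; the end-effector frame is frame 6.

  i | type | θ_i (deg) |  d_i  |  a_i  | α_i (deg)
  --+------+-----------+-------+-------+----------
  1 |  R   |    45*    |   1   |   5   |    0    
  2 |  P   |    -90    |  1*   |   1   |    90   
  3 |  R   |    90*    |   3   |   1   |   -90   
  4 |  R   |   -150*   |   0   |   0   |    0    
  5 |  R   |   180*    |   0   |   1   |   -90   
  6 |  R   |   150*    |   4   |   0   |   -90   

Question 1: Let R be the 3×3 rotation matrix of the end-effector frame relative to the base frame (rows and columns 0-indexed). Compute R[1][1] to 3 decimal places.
-0.612

End-effector y-axis (col 1 of R) = (-0.6124,-0.6124,0.5000)
R[1][1] = -0.6124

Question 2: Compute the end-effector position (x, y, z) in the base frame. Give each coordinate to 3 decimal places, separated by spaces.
4.924 3.510 1.866

after link 1: o_1 = (3.5355, 3.5355, 1.0000)
after link 2: o_2 = (4.2426, 2.8284, 2.0000)
after link 3: o_3 = (2.1213, 0.7071, 3.0000)
after link 4: o_4 = (2.1213, 0.7071, 3.0000)
after link 5: o_5 = (2.4749, 1.0607, 3.8660)
after link 6: o_6 = (4.9244, 3.5101, 1.8660)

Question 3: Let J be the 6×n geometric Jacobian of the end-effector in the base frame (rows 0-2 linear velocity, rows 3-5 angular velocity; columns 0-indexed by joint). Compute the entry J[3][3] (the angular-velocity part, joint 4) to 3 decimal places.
axis z_3 = (-0.7071,0.7071,0.0000); lever o_n−o_3 = (2.8030,2.8030,-1.1340)
cross product → J_v[:, 3] = (-0.8018,-0.8018,-3.9641)
J_ω[:, 3] = z_3
entry J[3][3] = -0.7071

-0.707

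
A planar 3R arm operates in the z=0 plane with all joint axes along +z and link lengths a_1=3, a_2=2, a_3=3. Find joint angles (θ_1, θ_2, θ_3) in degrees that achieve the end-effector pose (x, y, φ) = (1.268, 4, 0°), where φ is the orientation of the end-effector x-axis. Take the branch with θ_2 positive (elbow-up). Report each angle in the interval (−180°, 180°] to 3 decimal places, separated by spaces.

89.999 60.001 -150.000

wrist centre = target − a_3·(cos φ, sin φ) = (-1.7320, 4.0000)
cos θ_2 = (18.9998−3²−2²)/(2·3·2) = 0.5000; θ_2 = 60.0010° (elbow-up)
β = atan2(4.0000,-1.7320) = 113.4126°; ψ = atan2(1.7321,4.0000) = 23.4136°
θ_1 = β − ψ = 89.9990°
θ_3 = φ − θ_1 − θ_2 = -150.0000° (wrapped to (-180°,180°])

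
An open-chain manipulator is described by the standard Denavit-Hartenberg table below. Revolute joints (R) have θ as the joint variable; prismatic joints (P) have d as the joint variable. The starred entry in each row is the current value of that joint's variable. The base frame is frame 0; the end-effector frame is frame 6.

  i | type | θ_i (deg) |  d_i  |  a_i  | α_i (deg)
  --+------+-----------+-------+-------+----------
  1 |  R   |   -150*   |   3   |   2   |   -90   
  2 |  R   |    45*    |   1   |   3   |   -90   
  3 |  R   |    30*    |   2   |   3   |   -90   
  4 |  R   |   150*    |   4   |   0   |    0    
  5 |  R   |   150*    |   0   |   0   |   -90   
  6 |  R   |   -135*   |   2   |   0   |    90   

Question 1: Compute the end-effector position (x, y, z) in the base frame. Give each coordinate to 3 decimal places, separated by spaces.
-6.657 1.734 -1.312

after link 1: o_1 = (-1.7321, -1.0000, 3.0000)
after link 2: o_2 = (-3.0692, -2.9267, 0.8787)
after link 3: o_3 = (-4.1854, -1.8391, -2.3727)
after link 4: o_4 = (-4.6927, 1.8680, -0.9584)
after link 5: o_5 = (-4.6927, 1.8680, -0.9584)
after link 6: o_6 = (-6.6567, 1.7341, -1.3120)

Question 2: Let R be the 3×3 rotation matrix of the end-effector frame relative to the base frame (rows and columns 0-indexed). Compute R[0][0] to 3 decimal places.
End-effector x-axis (col 0 of R) = (-0.1888,0.3940,0.8995)
R[0][0] = -0.1888

-0.189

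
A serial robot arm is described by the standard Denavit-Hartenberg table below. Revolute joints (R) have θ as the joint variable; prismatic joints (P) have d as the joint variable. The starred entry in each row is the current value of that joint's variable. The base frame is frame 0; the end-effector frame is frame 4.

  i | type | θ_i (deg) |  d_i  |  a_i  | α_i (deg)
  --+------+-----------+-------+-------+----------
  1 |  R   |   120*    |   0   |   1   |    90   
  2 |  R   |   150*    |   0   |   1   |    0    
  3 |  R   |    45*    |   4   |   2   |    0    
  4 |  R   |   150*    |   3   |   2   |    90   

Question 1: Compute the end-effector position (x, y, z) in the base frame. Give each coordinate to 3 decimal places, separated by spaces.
5.995 3.616 -0.535

after link 1: o_1 = (-0.5000, 0.8660, 0.0000)
after link 2: o_2 = (-0.0670, 0.1160, 0.5000)
after link 3: o_3 = (4.3630, 0.4430, -0.0176)
after link 4: o_4 = (5.9952, 3.6160, -0.5353)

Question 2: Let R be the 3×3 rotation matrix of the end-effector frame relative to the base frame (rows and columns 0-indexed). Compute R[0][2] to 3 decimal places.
End-effector z-axis (col 2 of R) = (0.1294,-0.2241,-0.9659)
R[0][2] = 0.1294

0.129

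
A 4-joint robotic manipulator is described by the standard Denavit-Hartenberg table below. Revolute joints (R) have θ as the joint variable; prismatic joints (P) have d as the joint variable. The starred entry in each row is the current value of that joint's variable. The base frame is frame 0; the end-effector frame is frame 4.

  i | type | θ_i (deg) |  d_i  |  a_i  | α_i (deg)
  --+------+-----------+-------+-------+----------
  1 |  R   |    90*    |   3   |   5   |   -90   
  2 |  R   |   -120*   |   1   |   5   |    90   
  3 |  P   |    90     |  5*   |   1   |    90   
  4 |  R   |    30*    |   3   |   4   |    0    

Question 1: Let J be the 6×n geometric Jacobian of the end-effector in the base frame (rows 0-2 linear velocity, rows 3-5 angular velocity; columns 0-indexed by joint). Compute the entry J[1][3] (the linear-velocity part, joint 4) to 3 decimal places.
-3.000

axis z_3 = (0.0000,-0.5000,0.8660); lever o_n−o_3 = (-3.4641,-3.2321,1.5981)
cross product → J_v[:, 3] = (2.0000,-3.0000,-1.7321)
J_ω[:, 3] = z_3
entry J[1][3] = -3.0000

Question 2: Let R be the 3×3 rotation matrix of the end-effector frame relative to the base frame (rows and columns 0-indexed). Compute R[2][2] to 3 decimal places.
0.866

End-effector z-axis (col 2 of R) = (0.0000,-0.5000,0.8660)
R[2][2] = 0.8660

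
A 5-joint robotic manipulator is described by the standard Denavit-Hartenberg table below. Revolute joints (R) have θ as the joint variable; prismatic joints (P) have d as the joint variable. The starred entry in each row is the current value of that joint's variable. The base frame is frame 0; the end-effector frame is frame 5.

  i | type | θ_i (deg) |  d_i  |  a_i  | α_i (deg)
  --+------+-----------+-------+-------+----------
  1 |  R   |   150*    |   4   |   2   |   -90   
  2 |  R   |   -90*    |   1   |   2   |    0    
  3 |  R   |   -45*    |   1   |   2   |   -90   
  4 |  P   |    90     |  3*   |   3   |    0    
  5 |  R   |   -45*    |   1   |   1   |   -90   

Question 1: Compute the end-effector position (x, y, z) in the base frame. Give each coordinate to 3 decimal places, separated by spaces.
after link 1: o_1 = (-1.7321, 1.0000, 4.0000)
after link 2: o_2 = (-2.2321, 0.1340, 6.0000)
after link 3: o_3 = (-1.5073, -1.4392, 7.4142)
after link 4: o_4 = (-1.8444, 2.2196, 9.5355)
after link 5: o_5 = (-1.6702, 2.9355, 10.7426)

-1.670 2.936 10.743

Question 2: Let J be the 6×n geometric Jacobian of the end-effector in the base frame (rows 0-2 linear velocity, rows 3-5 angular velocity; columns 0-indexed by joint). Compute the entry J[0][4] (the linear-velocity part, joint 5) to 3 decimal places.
-0.079

axis z_4 = (-0.6124,0.3536,0.7071); lever o_n−o_4 = (0.1742,0.7159,1.2071)
cross product → J_v[:, 4] = (-0.0795,0.8624,-0.5000)
J_ω[:, 4] = z_4
entry J[0][4] = -0.0795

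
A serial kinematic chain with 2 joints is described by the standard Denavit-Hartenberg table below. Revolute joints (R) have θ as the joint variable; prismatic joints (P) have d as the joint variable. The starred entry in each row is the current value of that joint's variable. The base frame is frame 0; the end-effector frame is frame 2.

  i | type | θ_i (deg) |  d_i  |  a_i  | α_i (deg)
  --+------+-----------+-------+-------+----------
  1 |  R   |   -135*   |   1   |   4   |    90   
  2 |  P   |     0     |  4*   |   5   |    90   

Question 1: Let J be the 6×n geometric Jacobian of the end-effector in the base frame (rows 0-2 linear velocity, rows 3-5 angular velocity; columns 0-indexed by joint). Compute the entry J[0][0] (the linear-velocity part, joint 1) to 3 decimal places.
3.536

axis z_0 = ẑ; lever o_n−o_0 = (-9.1924,-3.5355,1.0000)
cross product → J_v[:, 0] = (3.5355,-9.1924,0.0000)
J_ω[:, 0] = z_0
entry J[0][0] = 3.5355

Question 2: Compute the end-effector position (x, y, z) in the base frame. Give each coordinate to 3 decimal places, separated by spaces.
after link 1: o_1 = (-2.8284, -2.8284, 1.0000)
after link 2: o_2 = (-9.1924, -3.5355, 1.0000)

-9.192 -3.536 1.000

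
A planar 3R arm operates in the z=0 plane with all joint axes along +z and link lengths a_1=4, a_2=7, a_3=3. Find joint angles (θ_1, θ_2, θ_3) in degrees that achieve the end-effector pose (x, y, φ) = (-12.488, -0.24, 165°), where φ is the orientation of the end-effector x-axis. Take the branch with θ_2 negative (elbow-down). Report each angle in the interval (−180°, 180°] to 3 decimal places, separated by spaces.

-135.006 -59.993 -0.001

wrist centre = target − a_3·(cos φ, sin φ) = (-9.5902, -1.0165)
cos θ_2 = (93.0056−4²−7²)/(2·4·7) = 0.5001; θ_2 = -59.9934° (elbow-down)
β = atan2(-1.0165,-9.5902) = -173.9499°; ψ = atan2(-6.0618,7.5007) = -38.9438°
θ_1 = β − ψ = -135.0060°
θ_3 = φ − θ_1 − θ_2 = -0.0005° (wrapped to (-180°,180°])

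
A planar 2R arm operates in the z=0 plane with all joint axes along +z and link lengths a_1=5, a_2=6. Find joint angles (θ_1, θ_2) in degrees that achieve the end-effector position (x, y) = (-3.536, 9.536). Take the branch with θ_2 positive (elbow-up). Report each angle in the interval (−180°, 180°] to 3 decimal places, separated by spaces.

85.698 44.984

cos θ_2 = (103.4386−5²−6²)/(2·5·6) = 0.7073; θ_2 = 44.9835° (elbow-up)
β = atan2(9.5360,-3.5360) = 110.3451°; ψ = atan2(4.2414,9.2439) = 24.6474°
θ_1 = β − ψ = 85.6977°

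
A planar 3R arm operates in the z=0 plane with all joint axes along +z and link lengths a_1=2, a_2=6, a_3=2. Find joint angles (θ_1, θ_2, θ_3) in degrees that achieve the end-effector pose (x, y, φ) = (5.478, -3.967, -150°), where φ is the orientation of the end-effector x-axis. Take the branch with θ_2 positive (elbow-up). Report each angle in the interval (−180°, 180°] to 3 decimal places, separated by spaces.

-44.986 29.984 -134.998

wrist centre = target − a_3·(cos φ, sin φ) = (7.2101, -2.9670)
cos θ_2 = (60.7879−2²−6²)/(2·2·6) = 0.8662; θ_2 = 29.9842° (elbow-up)
β = atan2(-2.9670,7.2101) = -22.3676°; ψ = atan2(2.9986,7.1970) = 22.6187°
θ_1 = β − ψ = -44.9863°
θ_3 = φ − θ_1 − θ_2 = -134.9979° (wrapped to (-180°,180°])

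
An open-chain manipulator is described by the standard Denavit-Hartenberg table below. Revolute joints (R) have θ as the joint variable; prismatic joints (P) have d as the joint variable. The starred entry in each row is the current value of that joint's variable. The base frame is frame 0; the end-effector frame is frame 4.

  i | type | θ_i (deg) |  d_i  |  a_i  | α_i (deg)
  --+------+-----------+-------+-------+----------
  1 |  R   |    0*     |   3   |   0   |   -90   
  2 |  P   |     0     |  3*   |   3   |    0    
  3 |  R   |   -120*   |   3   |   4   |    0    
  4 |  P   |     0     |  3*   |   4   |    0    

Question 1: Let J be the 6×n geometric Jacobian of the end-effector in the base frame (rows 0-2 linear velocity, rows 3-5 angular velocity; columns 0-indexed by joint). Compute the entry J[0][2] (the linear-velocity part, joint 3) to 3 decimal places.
6.928

axis z_2 = (0.0000,1.0000,0.0000); lever o_n−o_2 = (-4.0000,6.0000,6.9282)
cross product → J_v[:, 2] = (6.9282,-0.0000,4.0000)
J_ω[:, 2] = z_2
entry J[0][2] = 6.9282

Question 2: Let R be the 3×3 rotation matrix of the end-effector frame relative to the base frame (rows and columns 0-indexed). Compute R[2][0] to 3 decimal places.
0.866

End-effector x-axis (col 0 of R) = (-0.5000,-0.0000,0.8660)
R[2][0] = 0.8660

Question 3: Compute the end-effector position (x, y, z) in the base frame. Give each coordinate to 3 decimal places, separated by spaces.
after link 1: o_1 = (0.0000, 0.0000, 3.0000)
after link 2: o_2 = (3.0000, 3.0000, 3.0000)
after link 3: o_3 = (1.0000, 6.0000, 6.4641)
after link 4: o_4 = (-1.0000, 9.0000, 9.9282)

-1.000 9.000 9.928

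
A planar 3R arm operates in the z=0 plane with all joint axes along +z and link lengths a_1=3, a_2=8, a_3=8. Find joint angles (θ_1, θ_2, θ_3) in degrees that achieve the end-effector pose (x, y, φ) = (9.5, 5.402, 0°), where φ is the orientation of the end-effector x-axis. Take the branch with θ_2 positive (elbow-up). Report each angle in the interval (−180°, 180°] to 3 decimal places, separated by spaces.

-59.997 149.998 -90.001

wrist centre = target − a_3·(cos φ, sin φ) = (1.5000, 5.4020)
cos θ_2 = (31.4316−3²−8²)/(2·3·8) = -0.8660; θ_2 = 149.9980° (elbow-up)
β = atan2(5.4020,1.5000) = 74.4814°; ψ = atan2(4.0002,-3.9281) = 134.4784°
θ_1 = β − ψ = -59.9971°
θ_3 = φ − θ_1 − θ_2 = -90.0009° (wrapped to (-180°,180°])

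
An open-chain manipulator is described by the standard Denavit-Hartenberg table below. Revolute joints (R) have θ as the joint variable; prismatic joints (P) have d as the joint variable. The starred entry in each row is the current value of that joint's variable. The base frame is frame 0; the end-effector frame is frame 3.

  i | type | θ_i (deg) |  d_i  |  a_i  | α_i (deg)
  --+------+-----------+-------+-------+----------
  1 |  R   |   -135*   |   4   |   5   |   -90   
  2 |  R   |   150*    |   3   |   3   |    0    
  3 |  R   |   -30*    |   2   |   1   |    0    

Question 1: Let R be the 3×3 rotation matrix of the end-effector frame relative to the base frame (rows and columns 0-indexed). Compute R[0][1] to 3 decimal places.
0.612

End-effector y-axis (col 1 of R) = (0.6124,0.6124,0.5000)
R[0][1] = 0.6124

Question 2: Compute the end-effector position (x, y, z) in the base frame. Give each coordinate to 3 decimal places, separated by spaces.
after link 1: o_1 = (-3.5355, -3.5355, 4.0000)
after link 2: o_2 = (0.4229, -3.8197, 2.5000)
after link 3: o_3 = (2.1907, -4.8804, 1.6340)

2.191 -4.880 1.634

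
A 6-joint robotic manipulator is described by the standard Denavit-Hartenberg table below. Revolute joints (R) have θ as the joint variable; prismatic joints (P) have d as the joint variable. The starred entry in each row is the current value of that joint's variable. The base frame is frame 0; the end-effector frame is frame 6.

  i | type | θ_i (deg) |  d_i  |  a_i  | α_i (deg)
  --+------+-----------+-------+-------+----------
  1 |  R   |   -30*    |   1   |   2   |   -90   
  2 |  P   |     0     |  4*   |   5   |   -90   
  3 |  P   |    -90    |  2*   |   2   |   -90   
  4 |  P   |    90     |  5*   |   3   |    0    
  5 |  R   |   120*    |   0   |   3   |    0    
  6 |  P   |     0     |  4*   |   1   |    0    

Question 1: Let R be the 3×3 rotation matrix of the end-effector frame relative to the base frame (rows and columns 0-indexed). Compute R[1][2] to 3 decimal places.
End-effector z-axis (col 2 of R) = (0.8660,-0.5000,-0.0000)
R[1][2] = -0.5000

-0.500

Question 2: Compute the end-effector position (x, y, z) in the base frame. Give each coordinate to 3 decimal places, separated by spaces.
15.124 -5.804 0.000

after link 1: o_1 = (1.7321, -1.0000, 1.0000)
after link 2: o_2 = (8.0622, -0.0359, 1.0000)
after link 3: o_3 = (9.0622, 1.6962, -1.0000)
after link 4: o_4 = (13.3923, -0.8038, 2.0000)
after link 5: o_5 = (12.0933, -3.0538, 0.5000)
after link 6: o_6 = (15.1244, -5.8038, 0.0000)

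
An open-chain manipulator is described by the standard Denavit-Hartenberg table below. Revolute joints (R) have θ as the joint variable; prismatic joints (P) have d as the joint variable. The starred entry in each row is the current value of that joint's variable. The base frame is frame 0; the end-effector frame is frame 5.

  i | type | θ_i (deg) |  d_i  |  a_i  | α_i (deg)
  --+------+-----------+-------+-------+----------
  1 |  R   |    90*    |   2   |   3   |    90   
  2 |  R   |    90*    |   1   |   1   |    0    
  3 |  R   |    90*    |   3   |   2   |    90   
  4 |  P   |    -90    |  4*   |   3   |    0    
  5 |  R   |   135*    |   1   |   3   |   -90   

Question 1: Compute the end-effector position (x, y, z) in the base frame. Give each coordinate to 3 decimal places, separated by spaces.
3.121 -1.121 8.000

after link 1: o_1 = (0.0000, 3.0000, 2.0000)
after link 2: o_2 = (1.0000, 3.0000, 3.0000)
after link 3: o_3 = (4.0000, 1.0000, 3.0000)
after link 4: o_4 = (1.0000, 1.0000, 7.0000)
after link 5: o_5 = (3.1213, -1.1213, 8.0000)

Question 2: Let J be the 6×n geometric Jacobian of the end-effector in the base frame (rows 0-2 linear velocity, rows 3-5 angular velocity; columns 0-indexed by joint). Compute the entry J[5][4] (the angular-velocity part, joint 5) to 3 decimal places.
1.000

axis z_4 = (0.0000,0.0000,1.0000); lever o_n−o_4 = (2.1213,-2.1213,1.0000)
cross product → J_v[:, 4] = (2.1213,2.1213,-0.0000)
J_ω[:, 4] = z_4
entry J[5][4] = 1.0000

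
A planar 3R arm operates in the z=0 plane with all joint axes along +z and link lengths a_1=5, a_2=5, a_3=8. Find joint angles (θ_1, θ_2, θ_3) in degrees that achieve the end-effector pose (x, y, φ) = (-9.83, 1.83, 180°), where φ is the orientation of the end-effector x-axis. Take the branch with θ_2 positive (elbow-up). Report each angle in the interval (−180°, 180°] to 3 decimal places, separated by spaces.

wrist centre = target − a_3·(cos φ, sin φ) = (-1.8300, 1.8300)
cos θ_2 = (6.6978−5²−5²)/(2·5·5) = -0.8660; θ_2 = 150.0021° (elbow-up)
β = atan2(1.8300,-1.8300) = 135.0000°; ψ = atan2(2.4998,0.6698) = 75.0011°
θ_1 = β − ψ = 59.9989°
θ_3 = φ − θ_1 − θ_2 = -30.0011° (wrapped to (-180°,180°])

59.999 150.002 -30.001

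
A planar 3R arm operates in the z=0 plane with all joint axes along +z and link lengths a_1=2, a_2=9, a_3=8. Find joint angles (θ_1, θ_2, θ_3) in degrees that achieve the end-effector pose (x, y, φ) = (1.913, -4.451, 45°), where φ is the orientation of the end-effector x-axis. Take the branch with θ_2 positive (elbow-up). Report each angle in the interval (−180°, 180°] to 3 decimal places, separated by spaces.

wrist centre = target − a_3·(cos φ, sin φ) = (-3.7439, -10.1079)
cos θ_2 = (116.1852−2²−9²)/(2·2·9) = 0.8663; θ_2 = 29.9737° (elbow-up)
β = atan2(-10.1079,-3.7439) = -110.3242°; ψ = atan2(4.4964,9.7963) = 24.6548°
θ_1 = β − ψ = -134.9789°
θ_3 = φ − θ_1 − θ_2 = 150.0052° (wrapped to (-180°,180°])

-134.979 29.974 150.005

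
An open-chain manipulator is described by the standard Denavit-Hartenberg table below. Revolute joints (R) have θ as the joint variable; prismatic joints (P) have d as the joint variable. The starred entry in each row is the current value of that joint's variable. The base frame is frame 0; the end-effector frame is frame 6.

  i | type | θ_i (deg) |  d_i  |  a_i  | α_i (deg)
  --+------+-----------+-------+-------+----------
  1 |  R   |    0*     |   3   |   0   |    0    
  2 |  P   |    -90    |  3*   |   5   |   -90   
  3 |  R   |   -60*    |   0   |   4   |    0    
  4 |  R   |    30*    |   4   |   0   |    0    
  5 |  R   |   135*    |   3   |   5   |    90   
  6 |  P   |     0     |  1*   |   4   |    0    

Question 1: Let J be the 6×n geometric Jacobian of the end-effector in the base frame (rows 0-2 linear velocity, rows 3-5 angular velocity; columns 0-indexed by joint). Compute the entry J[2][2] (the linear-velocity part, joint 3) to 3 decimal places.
-0.637

axis z_2 = (1.0000,0.0000,0.0000); lever o_n−o_2 = (7.0000,-0.6366,-5.4880)
cross product → J_v[:, 2] = (-0.0000,5.4880,-0.6366)
J_ω[:, 2] = z_2
entry J[2][2] = -0.6366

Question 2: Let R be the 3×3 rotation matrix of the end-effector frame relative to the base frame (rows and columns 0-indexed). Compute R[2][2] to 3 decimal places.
-0.259

End-effector z-axis (col 2 of R) = (0.0000,-0.9659,-0.2588)
R[2][2] = -0.2588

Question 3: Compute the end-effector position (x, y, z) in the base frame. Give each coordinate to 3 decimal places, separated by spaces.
after link 1: o_1 = (0.0000, 0.0000, 3.0000)
after link 2: o_2 = (0.0000, -5.0000, 6.0000)
after link 3: o_3 = (0.0000, -7.0000, 9.4641)
after link 4: o_4 = (4.0000, -7.0000, 9.4641)
after link 5: o_5 = (7.0000, -5.7059, 4.6345)
after link 6: o_6 = (7.0000, -5.6366, 0.5120)

7.000 -5.637 0.512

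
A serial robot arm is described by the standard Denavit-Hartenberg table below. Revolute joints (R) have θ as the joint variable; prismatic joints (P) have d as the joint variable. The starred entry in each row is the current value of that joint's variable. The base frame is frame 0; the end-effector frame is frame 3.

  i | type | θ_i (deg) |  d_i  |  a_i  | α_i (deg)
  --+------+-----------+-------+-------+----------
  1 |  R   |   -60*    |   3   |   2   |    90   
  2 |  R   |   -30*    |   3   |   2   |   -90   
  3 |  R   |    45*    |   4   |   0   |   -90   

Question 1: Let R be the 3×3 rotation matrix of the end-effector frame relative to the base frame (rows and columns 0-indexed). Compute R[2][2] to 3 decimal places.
0.354

End-effector z-axis (col 2 of R) = (0.3062,0.8839,0.3536)
R[2][2] = 0.3536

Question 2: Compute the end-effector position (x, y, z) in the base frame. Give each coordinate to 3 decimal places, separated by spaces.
0.268 -6.464 5.464

after link 1: o_1 = (1.0000, -1.7321, 3.0000)
after link 2: o_2 = (-0.7321, -4.7321, 2.0000)
after link 3: o_3 = (0.2679, -6.4641, 5.4641)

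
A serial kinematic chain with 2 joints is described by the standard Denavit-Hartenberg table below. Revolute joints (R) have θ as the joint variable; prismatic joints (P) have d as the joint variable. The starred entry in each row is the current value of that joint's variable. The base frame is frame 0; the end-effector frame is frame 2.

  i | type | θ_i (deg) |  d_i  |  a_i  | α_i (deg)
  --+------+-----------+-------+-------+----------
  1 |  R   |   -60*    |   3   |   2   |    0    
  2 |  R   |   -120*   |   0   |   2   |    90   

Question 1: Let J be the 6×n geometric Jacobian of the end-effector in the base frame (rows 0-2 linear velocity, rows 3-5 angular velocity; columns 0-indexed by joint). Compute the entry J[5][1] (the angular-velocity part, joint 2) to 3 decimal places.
1.000

axis z_1 = (0.0000,0.0000,1.0000); lever o_n−o_1 = (-2.0000,-0.0000,0.0000)
cross product → J_v[:, 1] = (0.0000,-2.0000,0.0000)
J_ω[:, 1] = z_1
entry J[5][1] = 1.0000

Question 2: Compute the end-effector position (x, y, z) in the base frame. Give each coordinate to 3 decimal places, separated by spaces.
after link 1: o_1 = (1.0000, -1.7321, 3.0000)
after link 2: o_2 = (-1.0000, -1.7321, 3.0000)

-1.000 -1.732 3.000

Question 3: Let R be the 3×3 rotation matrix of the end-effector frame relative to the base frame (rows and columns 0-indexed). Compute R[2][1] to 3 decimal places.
End-effector y-axis (col 1 of R) = (0.0000,-0.0000,1.0000)
R[2][1] = 1.0000

1.000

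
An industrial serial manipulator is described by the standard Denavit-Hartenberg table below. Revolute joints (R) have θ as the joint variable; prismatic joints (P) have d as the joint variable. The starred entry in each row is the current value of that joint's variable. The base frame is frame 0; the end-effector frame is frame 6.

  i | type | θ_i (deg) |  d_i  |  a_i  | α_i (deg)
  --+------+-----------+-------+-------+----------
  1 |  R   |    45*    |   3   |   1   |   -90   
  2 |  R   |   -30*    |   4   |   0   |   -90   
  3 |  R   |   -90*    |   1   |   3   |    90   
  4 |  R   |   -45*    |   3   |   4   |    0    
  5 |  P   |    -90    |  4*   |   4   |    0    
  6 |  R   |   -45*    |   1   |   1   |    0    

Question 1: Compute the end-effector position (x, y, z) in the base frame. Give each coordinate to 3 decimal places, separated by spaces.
-10.081 -1.596 3.033

after link 1: o_1 = (0.7071, 0.7071, 3.0000)
after link 2: o_2 = (-2.1213, 3.5355, 3.0000)
after link 3: o_3 = (-3.8891, 6.0104, 2.1340)
after link 4: o_4 = (-8.7262, 5.1733, 3.0835)
after link 5: o_5 = (-10.1757, -0.2762, 3.5330)
after link 6: o_6 = (-10.0810, -1.5957, 3.0330)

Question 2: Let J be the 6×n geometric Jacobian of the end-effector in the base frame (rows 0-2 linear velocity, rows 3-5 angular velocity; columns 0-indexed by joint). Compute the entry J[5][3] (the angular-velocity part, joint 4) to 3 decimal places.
-0.500

axis z_3 = (-0.6124,-0.6124,-0.5000); lever o_n−o_3 = (-6.1919,-7.6061,0.8990)
cross product → J_v[:, 3] = (-4.3536,3.6464,0.8660)
J_ω[:, 3] = z_3
entry J[5][3] = -0.5000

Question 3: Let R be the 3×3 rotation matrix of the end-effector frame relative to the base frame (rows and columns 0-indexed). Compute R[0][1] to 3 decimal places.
-0.354

End-effector y-axis (col 1 of R) = (-0.3536,-0.3536,0.8660)
R[0][1] = -0.3536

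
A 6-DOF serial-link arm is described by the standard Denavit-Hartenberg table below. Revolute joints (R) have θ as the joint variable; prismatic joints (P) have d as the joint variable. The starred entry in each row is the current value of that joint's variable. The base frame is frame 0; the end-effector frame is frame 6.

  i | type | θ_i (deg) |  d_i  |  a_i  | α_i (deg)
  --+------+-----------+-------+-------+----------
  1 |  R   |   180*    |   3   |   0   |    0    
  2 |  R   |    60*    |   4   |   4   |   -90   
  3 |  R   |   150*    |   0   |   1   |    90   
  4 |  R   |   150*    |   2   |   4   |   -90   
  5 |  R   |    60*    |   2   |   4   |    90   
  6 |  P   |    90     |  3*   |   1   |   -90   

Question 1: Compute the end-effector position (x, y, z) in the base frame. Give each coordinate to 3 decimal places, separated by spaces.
after link 1: o_1 = (0.0000, 0.0000, 3.0000)
after link 2: o_2 = (-2.0000, -3.4641, 7.0000)
after link 3: o_3 = (-1.5670, -2.7141, 6.5000)
after link 4: o_4 = (-1.8349, -7.1782, 6.5000)
after link 5: o_5 = (-2.7859, -7.3612, 10.8660)
after link 6: o_6 = (-3.9767, -10.2897, 10.9420)

-3.977 -10.290 10.942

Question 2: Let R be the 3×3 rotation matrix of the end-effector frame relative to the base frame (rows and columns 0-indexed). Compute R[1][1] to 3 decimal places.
0.996

End-effector y-axis (col 1 of R) = (0.0748,0.9955,0.0580)
R[1][1] = 0.9955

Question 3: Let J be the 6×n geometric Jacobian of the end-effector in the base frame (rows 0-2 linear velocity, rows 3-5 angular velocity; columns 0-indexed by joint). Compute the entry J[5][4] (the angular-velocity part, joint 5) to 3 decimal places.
0.250

axis z_4 = (-0.9665,0.0580,0.2500); lever o_n−o_4 = (-2.1417,-3.1115,4.4420)
cross product → J_v[:, 4] = (1.0356,3.7578,3.1316)
J_ω[:, 4] = z_4
entry J[5][4] = 0.2500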